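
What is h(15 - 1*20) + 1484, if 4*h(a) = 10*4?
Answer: 1494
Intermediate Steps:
h(a) = 10 (h(a) = (10*4)/4 = (¼)*40 = 10)
h(15 - 1*20) + 1484 = 10 + 1484 = 1494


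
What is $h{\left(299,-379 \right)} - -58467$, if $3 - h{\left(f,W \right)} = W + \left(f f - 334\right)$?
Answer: $-30218$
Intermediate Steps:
$h{\left(f,W \right)} = 337 - W - f^{2}$ ($h{\left(f,W \right)} = 3 - \left(W + \left(f f - 334\right)\right) = 3 - \left(W + \left(f^{2} - 334\right)\right) = 3 - \left(W + \left(-334 + f^{2}\right)\right) = 3 - \left(-334 + W + f^{2}\right) = 337 - W - f^{2}$)
$h{\left(299,-379 \right)} - -58467 = \left(337 - -379 - 299^{2}\right) - -58467 = \left(337 + 379 - 89401\right) + 58467 = -88685 + 58467 = -30218$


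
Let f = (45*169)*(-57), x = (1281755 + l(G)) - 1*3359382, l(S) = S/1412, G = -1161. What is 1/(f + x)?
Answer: -1412/3545691305 ≈ -3.9823e-7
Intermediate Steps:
l(S) = S/1412 (l(S) = S*(1/1412) = S/1412)
x = -2933610485/1412 (x = (1281755 + (1/1412)*(-1161)) - 1*3359382 = (1281755 - 1161/1412) - 3359382 = 1809836899/1412 - 3359382 = -2933610485/1412 ≈ -2.0776e+6)
f = -433485 (f = 7605*(-57) = -433485)
1/(f + x) = 1/(-433485 - 2933610485/1412) = 1/(-3545691305/1412) = -1412/3545691305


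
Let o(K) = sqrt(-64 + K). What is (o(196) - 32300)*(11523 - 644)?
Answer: -351391700 + 21758*sqrt(33) ≈ -3.5127e+8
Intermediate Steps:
(o(196) - 32300)*(11523 - 644) = (sqrt(-64 + 196) - 32300)*(11523 - 644) = (sqrt(132) - 32300)*10879 = (2*sqrt(33) - 32300)*10879 = (-32300 + 2*sqrt(33))*10879 = -351391700 + 21758*sqrt(33)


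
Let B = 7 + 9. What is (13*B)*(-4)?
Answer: -832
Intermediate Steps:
B = 16
(13*B)*(-4) = (13*16)*(-4) = 208*(-4) = -832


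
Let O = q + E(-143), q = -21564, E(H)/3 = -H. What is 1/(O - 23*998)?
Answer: -1/44089 ≈ -2.2681e-5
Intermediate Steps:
E(H) = -3*H (E(H) = 3*(-H) = -3*H)
O = -21135 (O = -21564 - 3*(-143) = -21564 + 429 = -21135)
1/(O - 23*998) = 1/(-21135 - 23*998) = 1/(-21135 - 22954) = 1/(-44089) = -1/44089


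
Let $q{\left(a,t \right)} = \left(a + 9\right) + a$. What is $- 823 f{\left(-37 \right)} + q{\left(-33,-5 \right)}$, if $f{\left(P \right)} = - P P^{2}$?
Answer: $-41687476$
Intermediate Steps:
$q{\left(a,t \right)} = 9 + 2 a$ ($q{\left(a,t \right)} = \left(9 + a\right) + a = 9 + 2 a$)
$f{\left(P \right)} = - P^{3}$
$- 823 f{\left(-37 \right)} + q{\left(-33,-5 \right)} = - 823 \left(- \left(-37\right)^{3}\right) + \left(9 + 2 \left(-33\right)\right) = - 823 \left(\left(-1\right) \left(-50653\right)\right) + \left(9 - 66\right) = \left(-823\right) 50653 - 57 = -41687419 - 57 = -41687476$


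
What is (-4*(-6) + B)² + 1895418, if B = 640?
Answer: 2336314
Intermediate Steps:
(-4*(-6) + B)² + 1895418 = (-4*(-6) + 640)² + 1895418 = (24 + 640)² + 1895418 = 664² + 1895418 = 440896 + 1895418 = 2336314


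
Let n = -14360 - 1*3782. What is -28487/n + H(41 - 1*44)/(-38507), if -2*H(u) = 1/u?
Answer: 1645418828/1047890991 ≈ 1.5702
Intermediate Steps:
H(u) = -1/(2*u)
n = -18142 (n = -14360 - 3782 = -18142)
-28487/n + H(41 - 1*44)/(-38507) = -28487/(-18142) - 1/(2*(41 - 1*44))/(-38507) = -28487*(-1/18142) - 1/(2*(41 - 44))*(-1/38507) = 28487/18142 - ½/(-3)*(-1/38507) = 28487/18142 - ½*(-⅓)*(-1/38507) = 28487/18142 + (⅙)*(-1/38507) = 28487/18142 - 1/231042 = 1645418828/1047890991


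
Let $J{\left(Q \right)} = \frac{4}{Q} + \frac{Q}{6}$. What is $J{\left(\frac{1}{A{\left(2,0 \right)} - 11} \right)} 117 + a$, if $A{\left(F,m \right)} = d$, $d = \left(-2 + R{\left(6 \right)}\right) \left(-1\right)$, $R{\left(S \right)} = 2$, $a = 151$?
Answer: $- \frac{109973}{22} \approx -4998.8$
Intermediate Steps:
$d = 0$ ($d = \left(-2 + 2\right) \left(-1\right) = 0 \left(-1\right) = 0$)
$A{\left(F,m \right)} = 0$
$J{\left(Q \right)} = \frac{4}{Q} + \frac{Q}{6}$ ($J{\left(Q \right)} = \frac{4}{Q} + Q \frac{1}{6} = \frac{4}{Q} + \frac{Q}{6}$)
$J{\left(\frac{1}{A{\left(2,0 \right)} - 11} \right)} 117 + a = \left(\frac{4}{\frac{1}{0 - 11}} + \frac{1}{6 \left(0 - 11\right)}\right) 117 + 151 = \left(\frac{4}{\frac{1}{-11}} + \frac{1}{6 \left(-11\right)}\right) 117 + 151 = \left(\frac{4}{- \frac{1}{11}} + \frac{1}{6} \left(- \frac{1}{11}\right)\right) 117 + 151 = \left(4 \left(-11\right) - \frac{1}{66}\right) 117 + 151 = \left(-44 - \frac{1}{66}\right) 117 + 151 = \left(- \frac{2905}{66}\right) 117 + 151 = - \frac{113295}{22} + 151 = - \frac{109973}{22}$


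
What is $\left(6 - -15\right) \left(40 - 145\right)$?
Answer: $-2205$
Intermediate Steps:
$\left(6 - -15\right) \left(40 - 145\right) = \left(6 + 15\right) \left(-105\right) = 21 \left(-105\right) = -2205$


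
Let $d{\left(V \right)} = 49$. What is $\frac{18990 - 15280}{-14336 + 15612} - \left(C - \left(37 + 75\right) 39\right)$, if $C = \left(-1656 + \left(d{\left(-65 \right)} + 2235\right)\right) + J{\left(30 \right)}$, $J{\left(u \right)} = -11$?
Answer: $\frac{2394993}{638} \approx 3753.9$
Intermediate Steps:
$C = 617$ ($C = \left(-1656 + \left(49 + 2235\right)\right) - 11 = \left(-1656 + 2284\right) - 11 = 628 - 11 = 617$)
$\frac{18990 - 15280}{-14336 + 15612} - \left(C - \left(37 + 75\right) 39\right) = \frac{18990 - 15280}{-14336 + 15612} - \left(617 - \left(37 + 75\right) 39\right) = \frac{3710}{1276} + \left(112 \cdot 39 - 617\right) = 3710 \cdot \frac{1}{1276} + \left(4368 - 617\right) = \frac{1855}{638} + 3751 = \frac{2394993}{638}$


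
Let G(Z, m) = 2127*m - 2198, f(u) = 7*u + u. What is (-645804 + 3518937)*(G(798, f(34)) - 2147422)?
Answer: -4513910301108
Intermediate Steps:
f(u) = 8*u
G(Z, m) = -2198 + 2127*m
(-645804 + 3518937)*(G(798, f(34)) - 2147422) = (-645804 + 3518937)*((-2198 + 2127*(8*34)) - 2147422) = 2873133*((-2198 + 2127*272) - 2147422) = 2873133*((-2198 + 578544) - 2147422) = 2873133*(576346 - 2147422) = 2873133*(-1571076) = -4513910301108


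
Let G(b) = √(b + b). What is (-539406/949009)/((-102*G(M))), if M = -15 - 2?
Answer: -89901*I*√34/548527202 ≈ -0.00095567*I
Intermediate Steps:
M = -17
G(b) = √2*√b (G(b) = √(2*b) = √2*√b)
(-539406/949009)/((-102*G(M))) = (-539406/949009)/((-102*√2*√(-17))) = (-539406*1/949009)/((-102*√2*I*√17)) = -539406*I*√34/3468/949009 = -89901*I*√34/548527202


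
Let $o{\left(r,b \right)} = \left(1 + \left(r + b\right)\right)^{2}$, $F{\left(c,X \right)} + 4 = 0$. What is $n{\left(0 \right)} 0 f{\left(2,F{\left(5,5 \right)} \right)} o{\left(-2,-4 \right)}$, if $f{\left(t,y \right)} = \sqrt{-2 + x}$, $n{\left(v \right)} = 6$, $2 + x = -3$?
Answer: $0$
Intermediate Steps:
$x = -5$ ($x = -2 - 3 = -5$)
$F{\left(c,X \right)} = -4$ ($F{\left(c,X \right)} = -4 + 0 = -4$)
$f{\left(t,y \right)} = i \sqrt{7}$ ($f{\left(t,y \right)} = \sqrt{-2 - 5} = \sqrt{-7} = i \sqrt{7}$)
$o{\left(r,b \right)} = \left(1 + b + r\right)^{2}$ ($o{\left(r,b \right)} = \left(1 + \left(b + r\right)\right)^{2} = \left(1 + b + r\right)^{2}$)
$n{\left(0 \right)} 0 f{\left(2,F{\left(5,5 \right)} \right)} o{\left(-2,-4 \right)} = 6 \cdot 0 i \sqrt{7} \left(1 - 4 - 2\right)^{2} = 0 i \sqrt{7} \left(-5\right)^{2} = 0 \cdot 25 = 0$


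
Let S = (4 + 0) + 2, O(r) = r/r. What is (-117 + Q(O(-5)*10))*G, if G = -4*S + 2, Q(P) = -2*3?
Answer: 2706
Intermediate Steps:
O(r) = 1
S = 6 (S = 4 + 2 = 6)
Q(P) = -6
G = -22 (G = -4*6 + 2 = -24 + 2 = -22)
(-117 + Q(O(-5)*10))*G = (-117 - 6)*(-22) = -123*(-22) = 2706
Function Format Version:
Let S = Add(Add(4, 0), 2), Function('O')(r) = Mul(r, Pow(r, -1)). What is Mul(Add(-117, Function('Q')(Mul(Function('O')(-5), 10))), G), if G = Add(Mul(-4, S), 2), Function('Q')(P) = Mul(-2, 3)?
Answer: 2706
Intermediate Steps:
Function('O')(r) = 1
S = 6 (S = Add(4, 2) = 6)
Function('Q')(P) = -6
G = -22 (G = Add(Mul(-4, 6), 2) = Add(-24, 2) = -22)
Mul(Add(-117, Function('Q')(Mul(Function('O')(-5), 10))), G) = Mul(Add(-117, -6), -22) = Mul(-123, -22) = 2706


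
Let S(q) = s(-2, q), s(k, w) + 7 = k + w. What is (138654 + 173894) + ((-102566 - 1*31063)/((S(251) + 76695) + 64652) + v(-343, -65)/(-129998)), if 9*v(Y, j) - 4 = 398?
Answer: 8629246133723108/27609430233 ≈ 3.1255e+5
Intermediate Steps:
s(k, w) = -7 + k + w (s(k, w) = -7 + (k + w) = -7 + k + w)
S(q) = -9 + q (S(q) = -7 - 2 + q = -9 + q)
v(Y, j) = 134/3 (v(Y, j) = 4/9 + (1/9)*398 = 4/9 + 398/9 = 134/3)
(138654 + 173894) + ((-102566 - 1*31063)/((S(251) + 76695) + 64652) + v(-343, -65)/(-129998)) = (138654 + 173894) + ((-102566 - 1*31063)/(((-9 + 251) + 76695) + 64652) + (134/3)/(-129998)) = 312548 + ((-102566 - 31063)/((242 + 76695) + 64652) + (134/3)*(-1/129998)) = 312548 + (-133629/(76937 + 64652) - 67/194997) = 312548 + (-133629/141589 - 67/194997) = 312548 - 26066740576/27609430233 = 8629246133723108/27609430233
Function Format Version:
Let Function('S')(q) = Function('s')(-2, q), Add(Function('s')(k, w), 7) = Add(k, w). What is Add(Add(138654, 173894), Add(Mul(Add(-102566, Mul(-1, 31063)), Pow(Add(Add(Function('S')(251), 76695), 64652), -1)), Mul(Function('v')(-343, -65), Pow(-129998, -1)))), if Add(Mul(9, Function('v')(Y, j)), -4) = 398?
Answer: Rational(8629246133723108, 27609430233) ≈ 3.1255e+5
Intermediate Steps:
Function('s')(k, w) = Add(-7, k, w) (Function('s')(k, w) = Add(-7, Add(k, w)) = Add(-7, k, w))
Function('S')(q) = Add(-9, q) (Function('S')(q) = Add(-7, -2, q) = Add(-9, q))
Function('v')(Y, j) = Rational(134, 3) (Function('v')(Y, j) = Add(Rational(4, 9), Mul(Rational(1, 9), 398)) = Add(Rational(4, 9), Rational(398, 9)) = Rational(134, 3))
Add(Add(138654, 173894), Add(Mul(Add(-102566, Mul(-1, 31063)), Pow(Add(Add(Function('S')(251), 76695), 64652), -1)), Mul(Function('v')(-343, -65), Pow(-129998, -1)))) = Add(Add(138654, 173894), Add(Mul(Add(-102566, Mul(-1, 31063)), Pow(Add(Add(Add(-9, 251), 76695), 64652), -1)), Mul(Rational(134, 3), Pow(-129998, -1)))) = Add(312548, Add(Mul(Add(-102566, -31063), Pow(Add(Add(242, 76695), 64652), -1)), Mul(Rational(134, 3), Rational(-1, 129998)))) = Add(312548, Add(Mul(-133629, Pow(Add(76937, 64652), -1)), Rational(-67, 194997))) = Add(312548, Add(Mul(-133629, Pow(141589, -1)), Rational(-67, 194997))) = Add(312548, Add(Mul(-133629, Rational(1, 141589)), Rational(-67, 194997))) = Add(312548, Add(Rational(-133629, 141589), Rational(-67, 194997))) = Add(312548, Rational(-26066740576, 27609430233)) = Rational(8629246133723108, 27609430233)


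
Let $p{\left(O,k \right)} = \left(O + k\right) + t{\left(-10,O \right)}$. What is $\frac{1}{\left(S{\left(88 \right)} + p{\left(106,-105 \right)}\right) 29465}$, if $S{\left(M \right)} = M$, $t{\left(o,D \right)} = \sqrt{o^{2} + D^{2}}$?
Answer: $- \frac{89}{100622975} + \frac{2 \sqrt{2834}}{100622975} \approx 1.7362 \cdot 10^{-7}$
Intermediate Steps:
$t{\left(o,D \right)} = \sqrt{D^{2} + o^{2}}$
$p{\left(O,k \right)} = O + k + \sqrt{100 + O^{2}}$ ($p{\left(O,k \right)} = \left(O + k\right) + \sqrt{O^{2} + \left(-10\right)^{2}} = \left(O + k\right) + \sqrt{O^{2} + 100} = \left(O + k\right) + \sqrt{100 + O^{2}} = O + k + \sqrt{100 + O^{2}}$)
$\frac{1}{\left(S{\left(88 \right)} + p{\left(106,-105 \right)}\right) 29465} = \frac{1}{\left(88 + \left(106 - 105 + \sqrt{100 + 106^{2}}\right)\right) 29465} = \frac{1}{88 + \left(106 - 105 + \sqrt{100 + 11236}\right)} \frac{1}{29465} = \frac{1}{88 + \left(106 - 105 + \sqrt{11336}\right)} \frac{1}{29465} = \frac{1}{88 + \left(106 - 105 + 2 \sqrt{2834}\right)} \frac{1}{29465} = \frac{1}{88 + \left(1 + 2 \sqrt{2834}\right)} \frac{1}{29465} = \frac{1}{89 + 2 \sqrt{2834}} \cdot \frac{1}{29465} = \frac{1}{29465 \left(89 + 2 \sqrt{2834}\right)}$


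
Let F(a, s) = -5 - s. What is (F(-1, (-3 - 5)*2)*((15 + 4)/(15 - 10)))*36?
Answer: 7524/5 ≈ 1504.8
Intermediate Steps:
(F(-1, (-3 - 5)*2)*((15 + 4)/(15 - 10)))*36 = ((-5 - (-3 - 5)*2)*((15 + 4)/(15 - 10)))*36 = ((-5 - (-8)*2)*(19/5))*36 = ((-5 - 1*(-16))*(19*(1/5)))*36 = ((-5 + 16)*(19/5))*36 = (11*(19/5))*36 = (209/5)*36 = 7524/5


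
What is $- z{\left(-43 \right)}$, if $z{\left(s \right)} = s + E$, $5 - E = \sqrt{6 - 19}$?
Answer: $38 + i \sqrt{13} \approx 38.0 + 3.6056 i$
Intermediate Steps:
$E = 5 - i \sqrt{13}$ ($E = 5 - \sqrt{6 - 19} = 5 - \sqrt{-13} = 5 - i \sqrt{13} \approx 5.0 - 3.6056 i$)
$z{\left(s \right)} = 5 + s - i \sqrt{13}$ ($z{\left(s \right)} = s + \left(5 - i \sqrt{13}\right) = 5 + s - i \sqrt{13}$)
$- z{\left(-43 \right)} = - (5 - 43 - i \sqrt{13}) = - (-38 - i \sqrt{13}) = 38 + i \sqrt{13}$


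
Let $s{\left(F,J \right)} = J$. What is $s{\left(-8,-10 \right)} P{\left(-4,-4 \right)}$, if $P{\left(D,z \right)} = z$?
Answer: $40$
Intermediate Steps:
$s{\left(-8,-10 \right)} P{\left(-4,-4 \right)} = \left(-10\right) \left(-4\right) = 40$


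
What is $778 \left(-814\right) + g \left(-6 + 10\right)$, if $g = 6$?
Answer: $-633268$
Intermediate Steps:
$778 \left(-814\right) + g \left(-6 + 10\right) = 778 \left(-814\right) + 6 \left(-6 + 10\right) = -633292 + 6 \cdot 4 = -633292 + 24 = -633268$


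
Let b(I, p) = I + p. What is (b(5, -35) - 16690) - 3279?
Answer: -19999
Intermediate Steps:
(b(5, -35) - 16690) - 3279 = ((5 - 35) - 16690) - 3279 = (-30 - 16690) - 3279 = -16720 - 3279 = -19999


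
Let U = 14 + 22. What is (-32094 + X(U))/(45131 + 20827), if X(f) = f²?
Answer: -5133/10993 ≈ -0.46693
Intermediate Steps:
U = 36
(-32094 + X(U))/(45131 + 20827) = (-32094 + 36²)/(45131 + 20827) = (-32094 + 1296)/65958 = -30798*1/65958 = -5133/10993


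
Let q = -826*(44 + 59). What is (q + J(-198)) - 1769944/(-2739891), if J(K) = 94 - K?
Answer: -21118420762/249081 ≈ -84785.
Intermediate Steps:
q = -85078 (q = -826*103 = -85078)
(q + J(-198)) - 1769944/(-2739891) = (-85078 + (94 - 1*(-198))) - 1769944/(-2739891) = (-85078 + (94 + 198)) - 1769944*(-1/2739891) = (-85078 + 292) + 160904/249081 = -84786 + 160904/249081 = -21118420762/249081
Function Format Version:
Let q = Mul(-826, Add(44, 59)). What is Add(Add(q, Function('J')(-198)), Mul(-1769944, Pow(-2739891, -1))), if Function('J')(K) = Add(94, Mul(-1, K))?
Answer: Rational(-21118420762, 249081) ≈ -84785.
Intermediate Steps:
q = -85078 (q = Mul(-826, 103) = -85078)
Add(Add(q, Function('J')(-198)), Mul(-1769944, Pow(-2739891, -1))) = Add(Add(-85078, Add(94, Mul(-1, -198))), Mul(-1769944, Pow(-2739891, -1))) = Add(Add(-85078, Add(94, 198)), Mul(-1769944, Rational(-1, 2739891))) = Add(Add(-85078, 292), Rational(160904, 249081)) = Add(-84786, Rational(160904, 249081)) = Rational(-21118420762, 249081)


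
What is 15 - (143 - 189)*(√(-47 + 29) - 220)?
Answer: -10105 + 138*I*√2 ≈ -10105.0 + 195.16*I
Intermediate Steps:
15 - (143 - 189)*(√(-47 + 29) - 220) = 15 - (-46)*(√(-18) - 220) = 15 - (-46)*(3*I*√2 - 220) = 15 - (-46)*(-220 + 3*I*√2) = 15 - (10120 - 138*I*√2) = 15 + (-10120 + 138*I*√2) = -10105 + 138*I*√2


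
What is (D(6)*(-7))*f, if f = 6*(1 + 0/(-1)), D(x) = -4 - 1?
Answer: 210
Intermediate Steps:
D(x) = -5
f = 6 (f = 6*(1 + 0*(-1)) = 6*(1 + 0) = 6*1 = 6)
(D(6)*(-7))*f = -5*(-7)*6 = 35*6 = 210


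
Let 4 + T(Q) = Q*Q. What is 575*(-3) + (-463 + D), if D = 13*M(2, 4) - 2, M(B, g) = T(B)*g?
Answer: -2190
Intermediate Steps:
T(Q) = -4 + Q² (T(Q) = -4 + Q*Q = -4 + Q²)
M(B, g) = g*(-4 + B²) (M(B, g) = (-4 + B²)*g = g*(-4 + B²))
D = -2 (D = 13*(4*(-4 + 2²)) - 2 = 13*(4*(-4 + 4)) - 2 = 13*(4*0) - 2 = 13*0 - 2 = 0 - 2 = -2)
575*(-3) + (-463 + D) = 575*(-3) + (-463 - 2) = -1725 - 465 = -2190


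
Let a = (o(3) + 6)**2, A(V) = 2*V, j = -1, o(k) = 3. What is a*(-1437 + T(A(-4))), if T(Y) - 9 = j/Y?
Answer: -925263/8 ≈ -1.1566e+5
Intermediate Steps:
a = 81 (a = (3 + 6)**2 = 9**2 = 81)
T(Y) = 9 - 1/Y
a*(-1437 + T(A(-4))) = 81*(-1437 + (9 - 1/(2*(-4)))) = 81*(-1437 + (9 - 1/(-8))) = 81*(-1437 + (9 - 1*(-1/8))) = 81*(-1437 + (9 + 1/8)) = 81*(-1437 + 73/8) = 81*(-11423/8) = -925263/8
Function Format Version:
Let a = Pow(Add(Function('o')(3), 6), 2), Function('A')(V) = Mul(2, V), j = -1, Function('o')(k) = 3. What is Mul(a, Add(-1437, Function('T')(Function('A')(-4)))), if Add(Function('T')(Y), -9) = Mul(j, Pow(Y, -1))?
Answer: Rational(-925263, 8) ≈ -1.1566e+5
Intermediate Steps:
a = 81 (a = Pow(Add(3, 6), 2) = Pow(9, 2) = 81)
Function('T')(Y) = Add(9, Mul(-1, Pow(Y, -1)))
Mul(a, Add(-1437, Function('T')(Function('A')(-4)))) = Mul(81, Add(-1437, Add(9, Mul(-1, Pow(Mul(2, -4), -1))))) = Mul(81, Add(-1437, Add(9, Mul(-1, Pow(-8, -1))))) = Mul(81, Add(-1437, Add(9, Mul(-1, Rational(-1, 8))))) = Mul(81, Add(-1437, Add(9, Rational(1, 8)))) = Mul(81, Add(-1437, Rational(73, 8))) = Mul(81, Rational(-11423, 8)) = Rational(-925263, 8)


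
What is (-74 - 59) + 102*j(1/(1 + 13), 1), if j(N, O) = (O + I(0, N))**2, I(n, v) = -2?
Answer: -31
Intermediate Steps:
j(N, O) = (-2 + O)**2 (j(N, O) = (O - 2)**2 = (-2 + O)**2)
(-74 - 59) + 102*j(1/(1 + 13), 1) = (-74 - 59) + 102*(-2 + 1)**2 = -133 + 102*(-1)**2 = -133 + 102*1 = -133 + 102 = -31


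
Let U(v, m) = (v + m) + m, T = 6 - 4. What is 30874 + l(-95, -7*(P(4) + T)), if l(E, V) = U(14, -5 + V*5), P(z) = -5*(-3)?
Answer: 29688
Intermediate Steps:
P(z) = 15
T = 2
U(v, m) = v + 2*m (U(v, m) = (m + v) + m = v + 2*m)
l(E, V) = 4 + 10*V (l(E, V) = 14 + 2*(-5 + V*5) = 14 + 2*(-5 + 5*V) = 14 + (-10 + 10*V) = 4 + 10*V)
30874 + l(-95, -7*(P(4) + T)) = 30874 + (4 + 10*(-7*(15 + 2))) = 30874 + (4 + 10*(-7*17)) = 30874 + (4 + 10*(-119)) = 30874 + (4 - 1190) = 30874 - 1186 = 29688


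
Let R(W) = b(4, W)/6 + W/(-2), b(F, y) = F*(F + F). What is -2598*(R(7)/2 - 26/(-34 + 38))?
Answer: 29011/2 ≈ 14506.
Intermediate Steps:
b(F, y) = 2*F**2 (b(F, y) = F*(2*F) = 2*F**2)
R(W) = 16/3 - W/2 (R(W) = (2*4**2)/6 + W/(-2) = (2*16)*(1/6) + W*(-1/2) = 32*(1/6) - W/2 = 16/3 - W/2)
-2598*(R(7)/2 - 26/(-34 + 38)) = -2598*((16/3 - 1/2*7)/2 - 26/(-34 + 38)) = -2598*((16/3 - 7/2)*(1/2) - 26/4) = -2598*((11/6)*(1/2) - 26*1/4) = -2598*(11/12 - 13/2) = -2598*(-67/12) = 29011/2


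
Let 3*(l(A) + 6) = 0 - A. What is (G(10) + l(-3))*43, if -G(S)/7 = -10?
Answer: 2795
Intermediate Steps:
G(S) = 70 (G(S) = -7*(-10) = 70)
l(A) = -6 - A/3 (l(A) = -6 + (0 - A)/3 = -6 + (-A)/3 = -6 - A/3)
(G(10) + l(-3))*43 = (70 + (-6 - ⅓*(-3)))*43 = (70 + (-6 + 1))*43 = (70 - 5)*43 = 65*43 = 2795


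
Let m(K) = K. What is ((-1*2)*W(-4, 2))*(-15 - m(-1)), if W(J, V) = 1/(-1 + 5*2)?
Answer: 28/9 ≈ 3.1111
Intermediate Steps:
W(J, V) = 1/9 (W(J, V) = 1/(-1 + 10) = 1/9)
((-1*2)*W(-4, 2))*(-15 - m(-1)) = (-1*2*(1/9))*(-15 - 1*(-1)) = (-2*1/9)*(-15 + 1) = -2/9*(-14) = 28/9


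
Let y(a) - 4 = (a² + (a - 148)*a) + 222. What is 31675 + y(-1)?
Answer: 32051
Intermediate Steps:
y(a) = 226 + a² + a*(-148 + a) (y(a) = 4 + ((a² + (a - 148)*a) + 222) = 4 + ((a² + (-148 + a)*a) + 222) = 4 + ((a² + a*(-148 + a)) + 222) = 4 + (222 + a² + a*(-148 + a)) = 226 + a² + a*(-148 + a))
31675 + y(-1) = 31675 + (226 - 148*(-1) + 2*(-1)²) = 31675 + (226 + 148 + 2*1) = 31675 + (226 + 148 + 2) = 31675 + 376 = 32051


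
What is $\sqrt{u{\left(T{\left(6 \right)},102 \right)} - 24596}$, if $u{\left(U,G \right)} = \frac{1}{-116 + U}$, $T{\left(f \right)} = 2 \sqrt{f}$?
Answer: $\frac{\sqrt{-5706274 + 98384 \sqrt{6}}}{2 \sqrt{58 - \sqrt{6}}} \approx 156.83 i$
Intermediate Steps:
$\sqrt{u{\left(T{\left(6 \right)},102 \right)} - 24596} = \sqrt{\frac{1}{-116 + 2 \sqrt{6}} - 24596} = \sqrt{-24596 + \frac{1}{-116 + 2 \sqrt{6}}}$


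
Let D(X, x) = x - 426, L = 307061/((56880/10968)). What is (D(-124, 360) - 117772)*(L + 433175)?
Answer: -68755622911213/1185 ≈ -5.8022e+10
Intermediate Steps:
L = 140326877/2370 (L = 307061/((56880*(1/10968))) = 307061/(2370/457) = 307061*(457/2370) = 140326877/2370 ≈ 59210.)
D(X, x) = -426 + x
(D(-124, 360) - 117772)*(L + 433175) = ((-426 + 360) - 117772)*(140326877/2370 + 433175) = (-66 - 117772)*(1166951627/2370) = -117838*1166951627/2370 = -68755622911213/1185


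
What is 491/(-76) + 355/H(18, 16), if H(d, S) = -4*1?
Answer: -1809/19 ≈ -95.211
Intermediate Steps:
H(d, S) = -4
491/(-76) + 355/H(18, 16) = 491/(-76) + 355/(-4) = 491*(-1/76) + 355*(-1/4) = -491/76 - 355/4 = -1809/19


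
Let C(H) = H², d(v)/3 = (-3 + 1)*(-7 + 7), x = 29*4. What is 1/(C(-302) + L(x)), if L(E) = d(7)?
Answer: 1/91204 ≈ 1.0964e-5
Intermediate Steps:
x = 116
d(v) = 0 (d(v) = 3*((-3 + 1)*(-7 + 7)) = 3*(-2*0) = 3*0 = 0)
L(E) = 0
1/(C(-302) + L(x)) = 1/((-302)² + 0) = 1/(91204 + 0) = 1/91204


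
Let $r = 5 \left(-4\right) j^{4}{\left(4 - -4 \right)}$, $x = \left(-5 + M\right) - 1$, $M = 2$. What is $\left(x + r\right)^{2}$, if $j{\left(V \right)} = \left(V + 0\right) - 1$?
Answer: $2306304576$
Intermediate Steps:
$j{\left(V \right)} = -1 + V$ ($j{\left(V \right)} = V - 1 = -1 + V$)
$x = -4$ ($x = \left(-5 + 2\right) - 1 = -3 - 1 = -4$)
$r = -48020$ ($r = 5 \left(-4\right) \left(-1 + \left(4 - -4\right)\right)^{4} = - 20 \left(-1 + \left(4 + 4\right)\right)^{4} = - 20 \left(-1 + 8\right)^{4} = - 20 \cdot 7^{4} = \left(-20\right) 2401 = -48020$)
$\left(x + r\right)^{2} = \left(-4 - 48020\right)^{2} = \left(-48024\right)^{2} = 2306304576$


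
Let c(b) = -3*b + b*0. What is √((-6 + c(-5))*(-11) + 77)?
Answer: I*√22 ≈ 4.6904*I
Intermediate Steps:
c(b) = -3*b (c(b) = -3*b + 0 = -3*b)
√((-6 + c(-5))*(-11) + 77) = √((-6 - 3*(-5))*(-11) + 77) = √((-6 + 15)*(-11) + 77) = √(9*(-11) + 77) = √(-99 + 77) = √(-22) = I*√22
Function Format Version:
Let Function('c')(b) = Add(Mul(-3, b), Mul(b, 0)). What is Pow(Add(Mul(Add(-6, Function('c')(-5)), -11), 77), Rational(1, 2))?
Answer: Mul(I, Pow(22, Rational(1, 2))) ≈ Mul(4.6904, I)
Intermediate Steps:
Function('c')(b) = Mul(-3, b) (Function('c')(b) = Add(Mul(-3, b), 0) = Mul(-3, b))
Pow(Add(Mul(Add(-6, Function('c')(-5)), -11), 77), Rational(1, 2)) = Pow(Add(Mul(Add(-6, Mul(-3, -5)), -11), 77), Rational(1, 2)) = Pow(Add(Mul(Add(-6, 15), -11), 77), Rational(1, 2)) = Pow(Add(Mul(9, -11), 77), Rational(1, 2)) = Pow(Add(-99, 77), Rational(1, 2)) = Pow(-22, Rational(1, 2)) = Mul(I, Pow(22, Rational(1, 2)))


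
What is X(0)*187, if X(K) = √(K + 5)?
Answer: 187*√5 ≈ 418.14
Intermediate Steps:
X(K) = √(5 + K)
X(0)*187 = √(5 + 0)*187 = √5*187 = 187*√5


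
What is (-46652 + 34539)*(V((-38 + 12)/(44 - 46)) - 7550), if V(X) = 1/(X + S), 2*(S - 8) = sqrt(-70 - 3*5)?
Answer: 169095856858/1849 + 24226*I*sqrt(85)/1849 ≈ 9.1453e+7 + 120.8*I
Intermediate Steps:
S = 8 + I*sqrt(85)/2 (S = 8 + sqrt(-70 - 3*5)/2 = 8 + sqrt(-70 - 15)/2 = 8 + sqrt(-85)/2 = 8 + (I*sqrt(85))/2 = 8 + I*sqrt(85)/2 ≈ 8.0 + 4.6098*I)
V(X) = 1/(8 + X + I*sqrt(85)/2) (V(X) = 1/(X + (8 + I*sqrt(85)/2)) = 1/(8 + X + I*sqrt(85)/2))
(-46652 + 34539)*(V((-38 + 12)/(44 - 46)) - 7550) = (-46652 + 34539)*(2/(16 + 2*((-38 + 12)/(44 - 46)) + I*sqrt(85)) - 7550) = -12113*(2/(16 + 2*(-26/(-2)) + I*sqrt(85)) - 7550) = -12113*(2/(16 + 2*(-26*(-1/2)) + I*sqrt(85)) - 7550) = -12113*(2/(16 + 2*13 + I*sqrt(85)) - 7550) = -12113*(2/(16 + 26 + I*sqrt(85)) - 7550) = -12113*(2/(42 + I*sqrt(85)) - 7550) = -12113*(-7550 + 2/(42 + I*sqrt(85))) = 91453150 - 24226/(42 + I*sqrt(85))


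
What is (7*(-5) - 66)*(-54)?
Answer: 5454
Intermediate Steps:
(7*(-5) - 66)*(-54) = (-35 - 66)*(-54) = -101*(-54) = 5454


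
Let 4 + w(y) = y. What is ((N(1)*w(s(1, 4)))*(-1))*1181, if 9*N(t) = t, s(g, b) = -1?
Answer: 5905/9 ≈ 656.11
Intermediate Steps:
w(y) = -4 + y
N(t) = t/9
((N(1)*w(s(1, 4)))*(-1))*1181 = ((((⅑)*1)*(-4 - 1))*(-1))*1181 = (((⅑)*(-5))*(-1))*1181 = -5/9*(-1)*1181 = (5/9)*1181 = 5905/9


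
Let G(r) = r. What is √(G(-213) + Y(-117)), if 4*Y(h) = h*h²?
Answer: I*√1602465/2 ≈ 632.94*I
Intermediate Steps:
Y(h) = h³/4 (Y(h) = (h*h²)/4 = h³/4)
√(G(-213) + Y(-117)) = √(-213 + (¼)*(-117)³) = √(-213 + (¼)*(-1601613)) = √(-213 - 1601613/4) = √(-1602465/4) = I*√1602465/2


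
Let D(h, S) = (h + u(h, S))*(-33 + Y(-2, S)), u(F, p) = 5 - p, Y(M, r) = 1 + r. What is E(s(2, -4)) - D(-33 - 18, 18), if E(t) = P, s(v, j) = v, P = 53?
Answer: -843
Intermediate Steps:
E(t) = 53
D(h, S) = (-32 + S)*(5 + h - S) (D(h, S) = (h + (5 - S))*(-33 + (1 + S)) = (5 + h - S)*(-32 + S) = (-32 + S)*(5 + h - S))
E(s(2, -4)) - D(-33 - 18, 18) = 53 - (-160 - 1*18**2 - 32*(-33 - 18) + 37*18 + 18*(-33 - 18)) = 53 - (-160 - 1*324 - 32*(-51) + 666 + 18*(-51)) = 53 - (-160 - 324 + 1632 + 666 - 918) = 53 - 1*896 = 53 - 896 = -843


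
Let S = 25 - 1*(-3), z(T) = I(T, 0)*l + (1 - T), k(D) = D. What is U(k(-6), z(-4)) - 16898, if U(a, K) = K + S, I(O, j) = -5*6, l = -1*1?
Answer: -16835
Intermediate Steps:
l = -1
I(O, j) = -30
z(T) = 31 - T (z(T) = -30*(-1) + (1 - T) = 30 + (1 - T) = 31 - T)
S = 28 (S = 25 + 3 = 28)
U(a, K) = 28 + K (U(a, K) = K + 28 = 28 + K)
U(k(-6), z(-4)) - 16898 = (28 + (31 - 1*(-4))) - 16898 = (28 + (31 + 4)) - 16898 = (28 + 35) - 16898 = 63 - 16898 = -16835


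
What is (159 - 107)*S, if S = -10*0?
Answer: 0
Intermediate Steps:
S = 0
(159 - 107)*S = (159 - 107)*0 = 52*0 = 0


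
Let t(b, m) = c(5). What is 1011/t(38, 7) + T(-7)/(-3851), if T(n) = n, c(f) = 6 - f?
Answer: 3893368/3851 ≈ 1011.0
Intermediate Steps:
t(b, m) = 1 (t(b, m) = 6 - 1*5 = 6 - 5 = 1)
1011/t(38, 7) + T(-7)/(-3851) = 1011/1 - 7/(-3851) = 1011*1 - 7*(-1/3851) = 1011 + 7/3851 = 3893368/3851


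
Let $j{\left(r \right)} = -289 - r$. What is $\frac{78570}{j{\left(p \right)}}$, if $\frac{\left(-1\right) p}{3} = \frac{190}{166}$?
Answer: $- \frac{3260655}{11851} \approx -275.14$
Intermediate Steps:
$p = - \frac{285}{83}$ ($p = - 3 \cdot \frac{190}{166} = - 3 \cdot 190 \cdot \frac{1}{166} = \left(-3\right) \frac{95}{83} = - \frac{285}{83} \approx -3.4337$)
$\frac{78570}{j{\left(p \right)}} = \frac{78570}{-289 - - \frac{285}{83}} = \frac{78570}{-289 + \frac{285}{83}} = \frac{78570}{- \frac{23702}{83}} = 78570 \left(- \frac{83}{23702}\right) = - \frac{3260655}{11851}$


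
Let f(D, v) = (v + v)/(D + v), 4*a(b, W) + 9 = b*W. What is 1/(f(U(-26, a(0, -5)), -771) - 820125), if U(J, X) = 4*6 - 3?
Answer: -125/102515368 ≈ -1.2193e-6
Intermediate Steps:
a(b, W) = -9/4 + W*b/4 (a(b, W) = -9/4 + (b*W)/4 = -9/4 + (W*b)/4 = -9/4 + W*b/4)
U(J, X) = 21 (U(J, X) = 24 - 3 = 21)
f(D, v) = 2*v/(D + v) (f(D, v) = (2*v)/(D + v) = 2*v/(D + v))
1/(f(U(-26, a(0, -5)), -771) - 820125) = 1/(2*(-771)/(21 - 771) - 820125) = 1/(2*(-771)/(-750) - 820125) = 1/(2*(-771)*(-1/750) - 820125) = 1/(257/125 - 820125) = 1/(-102515368/125) = -125/102515368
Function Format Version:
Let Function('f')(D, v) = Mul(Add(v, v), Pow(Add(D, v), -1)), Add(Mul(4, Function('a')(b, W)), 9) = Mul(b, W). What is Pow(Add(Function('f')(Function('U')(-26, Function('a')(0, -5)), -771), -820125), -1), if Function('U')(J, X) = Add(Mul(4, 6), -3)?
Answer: Rational(-125, 102515368) ≈ -1.2193e-6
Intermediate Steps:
Function('a')(b, W) = Add(Rational(-9, 4), Mul(Rational(1, 4), W, b)) (Function('a')(b, W) = Add(Rational(-9, 4), Mul(Rational(1, 4), Mul(b, W))) = Add(Rational(-9, 4), Mul(Rational(1, 4), Mul(W, b))) = Add(Rational(-9, 4), Mul(Rational(1, 4), W, b)))
Function('U')(J, X) = 21 (Function('U')(J, X) = Add(24, -3) = 21)
Function('f')(D, v) = Mul(2, v, Pow(Add(D, v), -1)) (Function('f')(D, v) = Mul(Mul(2, v), Pow(Add(D, v), -1)) = Mul(2, v, Pow(Add(D, v), -1)))
Pow(Add(Function('f')(Function('U')(-26, Function('a')(0, -5)), -771), -820125), -1) = Pow(Add(Mul(2, -771, Pow(Add(21, -771), -1)), -820125), -1) = Pow(Add(Mul(2, -771, Pow(-750, -1)), -820125), -1) = Pow(Add(Mul(2, -771, Rational(-1, 750)), -820125), -1) = Pow(Add(Rational(257, 125), -820125), -1) = Pow(Rational(-102515368, 125), -1) = Rational(-125, 102515368)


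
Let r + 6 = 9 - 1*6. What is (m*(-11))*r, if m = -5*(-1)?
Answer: 165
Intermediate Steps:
r = -3 (r = -6 + (9 - 1*6) = -6 + (9 - 6) = -6 + 3 = -3)
m = 5
(m*(-11))*r = (5*(-11))*(-3) = -55*(-3) = 165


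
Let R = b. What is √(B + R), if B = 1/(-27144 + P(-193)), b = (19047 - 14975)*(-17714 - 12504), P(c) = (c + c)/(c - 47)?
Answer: 2*I*√326341430695256147366/3257087 ≈ 11093.0*I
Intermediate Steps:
P(c) = 2*c/(-47 + c) (P(c) = (2*c)/(-47 + c) = 2*c/(-47 + c))
b = -123047696 (b = 4072*(-30218) = -123047696)
R = -123047696
B = -120/3257087 (B = 1/(-27144 + 2*(-193)/(-47 - 193)) = 1/(-27144 + 2*(-193)/(-240)) = 1/(-27144 + 2*(-193)*(-1/240)) = 1/(-27144 + 193/120) = 1/(-3257087/120) = -120/3257087 ≈ -3.6843e-5)
√(B + R) = √(-120/3257087 - 123047696) = √(-400777051021672/3257087) = 2*I*√326341430695256147366/3257087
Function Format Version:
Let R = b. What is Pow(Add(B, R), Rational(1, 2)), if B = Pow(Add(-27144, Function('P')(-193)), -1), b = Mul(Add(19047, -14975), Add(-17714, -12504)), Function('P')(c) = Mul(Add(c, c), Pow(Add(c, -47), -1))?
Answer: Mul(Rational(2, 3257087), I, Pow(326341430695256147366, Rational(1, 2))) ≈ Mul(11093., I)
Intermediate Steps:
Function('P')(c) = Mul(2, c, Pow(Add(-47, c), -1)) (Function('P')(c) = Mul(Mul(2, c), Pow(Add(-47, c), -1)) = Mul(2, c, Pow(Add(-47, c), -1)))
b = -123047696 (b = Mul(4072, -30218) = -123047696)
R = -123047696
B = Rational(-120, 3257087) (B = Pow(Add(-27144, Mul(2, -193, Pow(Add(-47, -193), -1))), -1) = Pow(Add(-27144, Mul(2, -193, Pow(-240, -1))), -1) = Pow(Add(-27144, Mul(2, -193, Rational(-1, 240))), -1) = Pow(Add(-27144, Rational(193, 120)), -1) = Pow(Rational(-3257087, 120), -1) = Rational(-120, 3257087) ≈ -3.6843e-5)
Pow(Add(B, R), Rational(1, 2)) = Pow(Add(Rational(-120, 3257087), -123047696), Rational(1, 2)) = Pow(Rational(-400777051021672, 3257087), Rational(1, 2)) = Mul(Rational(2, 3257087), I, Pow(326341430695256147366, Rational(1, 2)))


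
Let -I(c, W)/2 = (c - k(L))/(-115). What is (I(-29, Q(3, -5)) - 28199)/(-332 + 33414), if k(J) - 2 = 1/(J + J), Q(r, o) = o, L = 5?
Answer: -476904/559475 ≈ -0.85241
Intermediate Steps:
k(J) = 2 + 1/(2*J) (k(J) = 2 + 1/(J + J) = 2 + 1/(2*J))
I(c, W) = -21/575 + 2*c/115 (I(c, W) = -2*(c - (2 + (½)/5))/(-115) = -2*(c - (2 + (½)*(⅕)))*(-1)/115 = -2*(c - (2 + ⅒))*(-1)/115 = -2*(c - 1*21/10)*(-1)/115 = -2*(c - 21/10)*(-1)/115 = -2*(-21/10 + c)*(-1)/115 = -2*(21/1150 - c/115) = -21/575 + 2*c/115)
(I(-29, Q(3, -5)) - 28199)/(-332 + 33414) = ((-21/575 + (2/115)*(-29)) - 28199)/(-332 + 33414) = ((-21/575 - 58/115) - 28199)/33082 = (-311/575 - 28199)*(1/33082) = -16214736/575*1/33082 = -476904/559475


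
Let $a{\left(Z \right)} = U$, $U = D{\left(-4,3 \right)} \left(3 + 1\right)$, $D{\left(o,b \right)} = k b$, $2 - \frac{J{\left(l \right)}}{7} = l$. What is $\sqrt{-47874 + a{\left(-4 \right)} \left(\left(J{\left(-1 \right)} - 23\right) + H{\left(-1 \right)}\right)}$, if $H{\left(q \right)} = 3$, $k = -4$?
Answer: $7 i \sqrt{978} \approx 218.91 i$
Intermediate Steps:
$J{\left(l \right)} = 14 - 7 l$
$D{\left(o,b \right)} = - 4 b$
$U = -48$ ($U = \left(-4\right) 3 \left(3 + 1\right) = \left(-12\right) 4 = -48$)
$a{\left(Z \right)} = -48$
$\sqrt{-47874 + a{\left(-4 \right)} \left(\left(J{\left(-1 \right)} - 23\right) + H{\left(-1 \right)}\right)} = \sqrt{-47874 - 48 \left(\left(\left(14 - -7\right) - 23\right) + 3\right)} = \sqrt{-47874 - 48 \left(\left(\left(14 + 7\right) - 23\right) + 3\right)} = \sqrt{-47874 - 48 \left(\left(21 - 23\right) + 3\right)} = \sqrt{-47874 - 48 \left(-2 + 3\right)} = \sqrt{-47874 - 48} = \sqrt{-47922} = 7 i \sqrt{978}$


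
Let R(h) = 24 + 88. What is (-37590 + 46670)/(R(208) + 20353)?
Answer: 1816/4093 ≈ 0.44368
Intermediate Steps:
R(h) = 112
(-37590 + 46670)/(R(208) + 20353) = (-37590 + 46670)/(112 + 20353) = 9080/20465 = 9080*(1/20465) = 1816/4093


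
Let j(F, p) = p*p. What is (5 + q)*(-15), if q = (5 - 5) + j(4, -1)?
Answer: -90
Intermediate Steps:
j(F, p) = p²
q = 1 (q = (5 - 5) + (-1)² = 0 + 1 = 1)
(5 + q)*(-15) = (5 + 1)*(-15) = 6*(-15) = -90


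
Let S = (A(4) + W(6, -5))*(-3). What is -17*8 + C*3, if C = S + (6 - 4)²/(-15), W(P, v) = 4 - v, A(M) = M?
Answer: -1269/5 ≈ -253.80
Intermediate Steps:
S = -39 (S = (4 + (4 - 1*(-5)))*(-3) = (4 + (4 + 5))*(-3) = (4 + 9)*(-3) = 13*(-3) = -39)
C = -589/15 (C = -39 + (6 - 4)²/(-15) = -39 + 2²*(-1/15) = -39 + 4*(-1/15) = -39 - 4/15 = -589/15 ≈ -39.267)
-17*8 + C*3 = -17*8 - 589/15*3 = -136 - 589/5 = -1269/5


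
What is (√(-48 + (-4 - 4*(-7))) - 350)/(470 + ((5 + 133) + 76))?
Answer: -175/342 + I*√6/342 ≈ -0.5117 + 0.0071623*I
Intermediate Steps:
(√(-48 + (-4 - 4*(-7))) - 350)/(470 + ((5 + 133) + 76)) = (√(-48 + (-4 + 28)) - 350)/(470 + (138 + 76)) = (√(-48 + 24) - 350)/(470 + 214) = (√(-24) - 350)/684 = (2*I*√6 - 350)*(1/684) = (-350 + 2*I*√6)*(1/684) = -175/342 + I*√6/342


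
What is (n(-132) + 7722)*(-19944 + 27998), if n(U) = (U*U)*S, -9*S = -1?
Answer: 77785532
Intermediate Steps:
S = ⅑ (S = -⅑*(-1) = ⅑ ≈ 0.11111)
n(U) = U²/9 (n(U) = (U*U)*(⅑) = U²*(⅑) = U²/9)
(n(-132) + 7722)*(-19944 + 27998) = ((⅑)*(-132)² + 7722)*(-19944 + 27998) = ((⅑)*17424 + 7722)*8054 = (1936 + 7722)*8054 = 9658*8054 = 77785532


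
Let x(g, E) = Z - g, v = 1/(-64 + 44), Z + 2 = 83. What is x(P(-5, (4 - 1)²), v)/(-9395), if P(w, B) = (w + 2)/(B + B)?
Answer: -487/56370 ≈ -0.0086394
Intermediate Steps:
Z = 81 (Z = -2 + 83 = 81)
P(w, B) = (2 + w)/(2*B) (P(w, B) = (2 + w)/((2*B)) = (2 + w)*(1/(2*B)) = (2 + w)/(2*B))
v = -1/20 (v = 1/(-20) = -1/20 ≈ -0.050000)
x(g, E) = 81 - g
x(P(-5, (4 - 1)²), v)/(-9395) = (81 - (2 - 5)/(2*((4 - 1)²)))/(-9395) = (81 - (-3)/(2*(3²)))*(-1/9395) = (81 - (-3)/(2*9))*(-1/9395) = (81 - 1*(-⅙))*(-1/9395) = (81 + ⅙)*(-1/9395) = (487/6)*(-1/9395) = -487/56370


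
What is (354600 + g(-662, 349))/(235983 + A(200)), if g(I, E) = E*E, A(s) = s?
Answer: 476401/236183 ≈ 2.0171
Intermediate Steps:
g(I, E) = E**2
(354600 + g(-662, 349))/(235983 + A(200)) = (354600 + 349**2)/(235983 + 200) = (354600 + 121801)/236183 = 476401*(1/236183) = 476401/236183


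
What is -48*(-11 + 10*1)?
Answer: 48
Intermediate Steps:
-48*(-11 + 10*1) = -48*(-11 + 10) = -48*(-1) = 48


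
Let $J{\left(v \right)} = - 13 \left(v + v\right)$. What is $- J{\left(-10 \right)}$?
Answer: $-260$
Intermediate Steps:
$J{\left(v \right)} = - 26 v$ ($J{\left(v \right)} = - 13 \cdot 2 v = - 26 v$)
$- J{\left(-10 \right)} = - \left(-26\right) \left(-10\right) = \left(-1\right) 260 = -260$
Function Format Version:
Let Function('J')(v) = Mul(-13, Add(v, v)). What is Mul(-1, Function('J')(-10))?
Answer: -260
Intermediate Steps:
Function('J')(v) = Mul(-26, v) (Function('J')(v) = Mul(-13, Mul(2, v)) = Mul(-26, v))
Mul(-1, Function('J')(-10)) = Mul(-1, Mul(-26, -10)) = Mul(-1, 260) = -260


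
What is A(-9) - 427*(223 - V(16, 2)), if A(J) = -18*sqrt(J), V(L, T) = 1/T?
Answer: -190015/2 - 54*I ≈ -95008.0 - 54.0*I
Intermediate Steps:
A(-9) - 427*(223 - V(16, 2)) = -54*I - 427*(223 - 1/2) = -54*I - 427*445/2 = -54*I - 190015/2 = -190015/2 - 54*I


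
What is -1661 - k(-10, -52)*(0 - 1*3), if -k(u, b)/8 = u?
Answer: -1421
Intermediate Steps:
k(u, b) = -8*u
-1661 - k(-10, -52)*(0 - 1*3) = -1661 - (-8*(-10))*(0 - 1*3) = -1661 - 80*(0 - 3) = -1661 - 80*(-3) = -1661 - 1*(-240) = -1661 + 240 = -1421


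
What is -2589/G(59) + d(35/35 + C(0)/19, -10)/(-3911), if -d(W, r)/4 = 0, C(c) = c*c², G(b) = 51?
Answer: -863/17 ≈ -50.765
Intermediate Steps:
C(c) = c³
d(W, r) = 0 (d(W, r) = -4*0 = 0)
-2589/G(59) + d(35/35 + C(0)/19, -10)/(-3911) = -2589/51 + 0/(-3911) = -2589*1/51 + 0*(-1/3911) = -863/17 + 0 = -863/17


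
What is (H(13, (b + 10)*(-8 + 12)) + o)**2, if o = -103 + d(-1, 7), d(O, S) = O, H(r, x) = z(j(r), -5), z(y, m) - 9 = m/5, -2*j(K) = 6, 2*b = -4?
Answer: 9216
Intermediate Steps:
b = -2 (b = (1/2)*(-4) = -2)
j(K) = -3 (j(K) = -1/2*6 = -3)
z(y, m) = 9 + m/5
H(r, x) = 8 (H(r, x) = 9 + (1/5)*(-5) = 9 - 1 = 8)
o = -104 (o = -103 - 1 = -104)
(H(13, (b + 10)*(-8 + 12)) + o)**2 = (8 - 104)**2 = (-96)**2 = 9216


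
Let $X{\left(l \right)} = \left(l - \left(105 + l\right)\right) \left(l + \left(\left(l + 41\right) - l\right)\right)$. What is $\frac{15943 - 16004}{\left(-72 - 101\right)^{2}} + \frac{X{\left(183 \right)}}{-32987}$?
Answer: $\frac{701917873}{987267923} \approx 0.71097$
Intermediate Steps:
$X{\left(l \right)} = -4305 - 105 l$ ($X{\left(l \right)} = - 105 \left(l + \left(\left(41 + l\right) - l\right)\right) = - 105 \left(l + 41\right) = - 105 \left(41 + l\right) = -4305 - 105 l$)
$\frac{15943 - 16004}{\left(-72 - 101\right)^{2}} + \frac{X{\left(183 \right)}}{-32987} = \frac{15943 - 16004}{\left(-72 - 101\right)^{2}} + \frac{-4305 - 19215}{-32987} = \frac{15943 - 16004}{\left(-173\right)^{2}} + \left(-4305 - 19215\right) \left(- \frac{1}{32987}\right) = - \frac{61}{29929} - - \frac{23520}{32987} = \left(-61\right) \frac{1}{29929} + \frac{23520}{32987} = - \frac{61}{29929} + \frac{23520}{32987} = \frac{701917873}{987267923}$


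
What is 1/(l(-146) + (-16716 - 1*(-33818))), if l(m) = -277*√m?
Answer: 8551/151840419 + 277*I*√146/303680838 ≈ 5.6316e-5 + 1.1021e-5*I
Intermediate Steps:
1/(l(-146) + (-16716 - 1*(-33818))) = 1/(-277*I*√146 + (-16716 - 1*(-33818))) = 1/(-277*I*√146 + (-16716 + 33818)) = 1/(-277*I*√146 + 17102) = 1/(17102 - 277*I*√146)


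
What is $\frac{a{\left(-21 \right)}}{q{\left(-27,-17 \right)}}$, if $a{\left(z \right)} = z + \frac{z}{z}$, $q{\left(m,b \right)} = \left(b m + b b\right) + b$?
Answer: $- \frac{20}{731} \approx -0.02736$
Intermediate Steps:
$q{\left(m,b \right)} = b + b^{2} + b m$ ($q{\left(m,b \right)} = \left(b m + b^{2}\right) + b = \left(b^{2} + b m\right) + b = b + b^{2} + b m$)
$a{\left(z \right)} = 1 + z$ ($a{\left(z \right)} = z + 1 = 1 + z$)
$\frac{a{\left(-21 \right)}}{q{\left(-27,-17 \right)}} = \frac{1 - 21}{\left(-17\right) \left(1 - 17 - 27\right)} = - \frac{20}{\left(-17\right) \left(-43\right)} = - \frac{20}{731}$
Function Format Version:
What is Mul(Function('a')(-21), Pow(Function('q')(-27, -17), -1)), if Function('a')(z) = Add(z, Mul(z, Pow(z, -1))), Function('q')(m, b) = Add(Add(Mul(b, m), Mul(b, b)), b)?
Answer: Rational(-20, 731) ≈ -0.027360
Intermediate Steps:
Function('q')(m, b) = Add(b, Pow(b, 2), Mul(b, m)) (Function('q')(m, b) = Add(Add(Mul(b, m), Pow(b, 2)), b) = Add(Add(Pow(b, 2), Mul(b, m)), b) = Add(b, Pow(b, 2), Mul(b, m)))
Function('a')(z) = Add(1, z) (Function('a')(z) = Add(z, 1) = Add(1, z))
Mul(Function('a')(-21), Pow(Function('q')(-27, -17), -1)) = Mul(Add(1, -21), Pow(Mul(-17, Add(1, -17, -27)), -1)) = Mul(-20, Pow(Mul(-17, -43), -1)) = Mul(-20, Pow(731, -1)) = Mul(-20, Rational(1, 731)) = Rational(-20, 731)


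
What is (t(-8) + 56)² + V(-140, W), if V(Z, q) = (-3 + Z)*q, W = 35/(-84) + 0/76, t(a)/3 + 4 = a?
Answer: 5515/12 ≈ 459.58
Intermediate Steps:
t(a) = -12 + 3*a
W = -5/12 (W = 35*(-1/84) + 0*(1/76) = -5/12 + 0 = -5/12 ≈ -0.41667)
V(Z, q) = q*(-3 + Z)
(t(-8) + 56)² + V(-140, W) = ((-12 + 3*(-8)) + 56)² - 5*(-3 - 140)/12 = ((-12 - 24) + 56)² - 5/12*(-143) = (-36 + 56)² + 715/12 = 20² + 715/12 = 400 + 715/12 = 5515/12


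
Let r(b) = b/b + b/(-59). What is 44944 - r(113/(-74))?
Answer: 196221025/4366 ≈ 44943.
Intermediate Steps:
r(b) = 1 - b/59 (r(b) = 1 + b*(-1/59) = 1 - b/59)
44944 - r(113/(-74)) = 44944 - (1 - 113/(59*(-74))) = 44944 - (1 - 113*(-1)/(59*74)) = 44944 - (1 - 1/59*(-113/74)) = 44944 - (1 + 113/4366) = 44944 - 1*4479/4366 = 44944 - 4479/4366 = 196221025/4366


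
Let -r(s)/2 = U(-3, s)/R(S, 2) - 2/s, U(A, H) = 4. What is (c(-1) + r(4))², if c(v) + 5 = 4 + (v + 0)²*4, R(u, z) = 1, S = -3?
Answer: 16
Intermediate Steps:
c(v) = -1 + 4*v² (c(v) = -5 + (4 + (v + 0)²*4) = -5 + (4 + v²*4) = -5 + (4 + 4*v²) = -1 + 4*v²)
r(s) = -8 + 4/s (r(s) = -2*(4/1 - 2/s) = -2*(4*1 - 2/s) = -2*(4 - 2/s) = -8 + 4/s)
(c(-1) + r(4))² = ((-1 + 4*(-1)²) + (-8 + 4/4))² = ((-1 + 4*1) + (-8 + 4*(¼)))² = ((-1 + 4) + (-8 + 1))² = (3 - 7)² = (-4)² = 16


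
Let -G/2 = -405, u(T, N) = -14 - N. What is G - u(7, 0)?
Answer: 824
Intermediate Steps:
G = 810 (G = -2*(-405) = 810)
G - u(7, 0) = 810 - (-14 - 1*0) = 810 - (-14 + 0) = 810 - 1*(-14) = 810 + 14 = 824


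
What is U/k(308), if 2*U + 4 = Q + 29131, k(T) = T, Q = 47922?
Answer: 11007/88 ≈ 125.08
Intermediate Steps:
U = 77049/2 (U = -2 + (47922 + 29131)/2 = -2 + (1/2)*77053 = -2 + 77053/2 = 77049/2 ≈ 38525.)
U/k(308) = (77049/2)/308 = (77049/2)*(1/308) = 11007/88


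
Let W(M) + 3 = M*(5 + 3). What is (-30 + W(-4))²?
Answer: 4225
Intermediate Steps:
W(M) = -3 + 8*M (W(M) = -3 + M*(5 + 3) = -3 + M*8 = -3 + 8*M)
(-30 + W(-4))² = (-30 + (-3 + 8*(-4)))² = (-30 + (-3 - 32))² = (-30 - 35)² = (-65)² = 4225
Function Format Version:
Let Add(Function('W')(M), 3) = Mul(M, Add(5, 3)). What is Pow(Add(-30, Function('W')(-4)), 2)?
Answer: 4225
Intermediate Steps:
Function('W')(M) = Add(-3, Mul(8, M)) (Function('W')(M) = Add(-3, Mul(M, Add(5, 3))) = Add(-3, Mul(M, 8)) = Add(-3, Mul(8, M)))
Pow(Add(-30, Function('W')(-4)), 2) = Pow(Add(-30, Add(-3, Mul(8, -4))), 2) = Pow(Add(-30, Add(-3, -32)), 2) = Pow(Add(-30, -35), 2) = Pow(-65, 2) = 4225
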